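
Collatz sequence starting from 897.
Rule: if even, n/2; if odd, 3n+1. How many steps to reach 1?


897 → 2692 → 1346 → 673 → 2020 → 1010 → 505 → 1516 → 758 → 379 → 1138 → 569 → 1708 → 854 → 427 → 1282 → 641 → 1924 → 962 → 481 → 1444 → 722 → 361 → 1084 → 542 → 271 → 814 → 407 → 1222 → 611 → 1834 → 917 → 2752 → 1376 → 688 → 344 → 172 → 86 → 43 → 130 → 65 → 196 → 98 → 49 → 148 → 74 → 37 → 112 → 56 → 28 → 14 → 7 → 22 → 11 → 34 → 17 → 52 → 26 → 13 → 40 → 20 → 10 → 5 → 16 → 8 → 4 → 2 → 1
Total steps = 67

67 steps


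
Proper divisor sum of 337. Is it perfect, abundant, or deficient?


Proper divisors: 1
Sum = 1 = 1
1 < 337 → deficient

s(337) = 1 (deficient)


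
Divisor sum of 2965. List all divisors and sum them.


Divisors of 2965: 1, 5, 593, 2965
Sum = 1 + 5 + 593 + 2965 = 3564

σ(2965) = 3564


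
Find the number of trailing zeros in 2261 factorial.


floor(2261/5) = 452
floor(2261/25) = 90
floor(2261/125) = 18
floor(2261/625) = 3
Total = 563

563 trailing zeros


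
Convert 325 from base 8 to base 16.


325 (base 8) = 213 (decimal)
213 (decimal) = D5 (base 16)


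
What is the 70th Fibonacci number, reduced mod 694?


F(k) mod 694 for k=1..70:
1, 1, 2, 3, 5, 8, 13, 21, 34, 55, 89, 144, 233, 377, 610, 293, 209, 502, 17, 519, 536, 361, 203, 564, 73, 637, 16, 653, 669, 628, 603, 537, 446, 289, 41, 330, 371, 7, 378, 385, 69, 454, 523, 283, 112, 395, 507, 208, 21, 229, 250, 479, 35, 514, 549, 369, 224, 593, 123, 22, 145, 167, 312, 479, 97, 576, 673, 555, 534, 395
F(70) mod 694 = 395


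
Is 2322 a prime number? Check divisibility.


2322 / 2 = 1161 (exact division)
2322 is NOT prime.

No, 2322 is not prime


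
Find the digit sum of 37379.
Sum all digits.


3 + 7 + 3 + 7 + 9 = 29


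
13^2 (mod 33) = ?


13^1 mod 33 = 13
13^2 mod 33 = 4


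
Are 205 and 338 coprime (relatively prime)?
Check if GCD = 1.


Euclidean algorithm:
338 = 1 * 205 + 133
205 = 1 * 133 + 72
133 = 1 * 72 + 61
72 = 1 * 61 + 11
61 = 5 * 11 + 6
11 = 1 * 6 + 5
6 = 1 * 5 + 1
5 = 5 * 1 + 0
GCD(205, 338) = 1

Yes, coprime (GCD = 1)


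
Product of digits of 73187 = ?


7 × 3 × 1 × 8 × 7 = 1176


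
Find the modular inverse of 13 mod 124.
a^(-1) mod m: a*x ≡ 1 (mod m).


Use the extended Euclidean algorithm on (124, 13); each row r = 124*s + 13*t:
r=124, s=1, t=0
r=13, s=0, t=1
q=9: r=7, s=1, t=-9   [124*(1) + 13*(-9) = 7]
q=1: r=6, s=-1, t=10   [124*(-1) + 13*(10) = 6]
q=1: r=1, s=2, t=-19   [124*(2) + 13*(-19) = 1]
q=6: r=0, s=-13, t=124   [124*(-13) + 13*(124) = 0]
GCD = 1 with t = -19, so 13*(-19) ≡ 1 (mod 124)
Inverse = -19 mod 124 = 105
Check: 13 * 105 = 1365 ≡ 1 (mod 124)

13^(-1) ≡ 105 (mod 124)


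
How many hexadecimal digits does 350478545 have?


350478545 in base 16 = 14E3E0D1
Number of digits = 8

8 digits (base 16)


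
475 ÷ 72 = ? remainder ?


475 = 72 * 6 + 43
Check: 432 + 43 = 475

q = 6, r = 43


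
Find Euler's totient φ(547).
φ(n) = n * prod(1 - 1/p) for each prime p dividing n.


547 = 547
Prime factors: 547
φ(547) = 547 × (1-1/547)
= 547 × 546/547 = 546

φ(547) = 546


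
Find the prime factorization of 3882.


3882 / 2 = 1941
1941 / 3 = 647
647 / 647 = 1
3882 = 2 × 3 × 647


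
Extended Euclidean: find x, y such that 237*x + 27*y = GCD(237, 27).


Tabular extended Euclidean (each row: r = 237*s + 27*t):
r=237, s=1, t=0
r=27, s=0, t=1
q=8: r=21, s=1, t=-8   [237*(1) + 27*(-8) = 21]
q=1: r=6, s=-1, t=9   [237*(-1) + 27*(9) = 6]
q=3: r=3, s=4, t=-35   [237*(4) + 27*(-35) = 3]
q=2: r=0, s=-9, t=79   [237*(-9) + 27*(79) = 0]
GCD = 3; from the row with r=3: x=4, y=-35
Check: 237*(4) + 27*(-35) = 948 - 945 = 3

GCD = 3, x = 4, y = -35


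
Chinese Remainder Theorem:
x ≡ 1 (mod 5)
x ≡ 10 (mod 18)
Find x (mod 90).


M = 5*18 = 90
M1 = M/5 = 18, M2 = M/18 = 5
M1^(-1) mod 5 = 2, M2^(-1) mod 18 = 11
x = 1*18*2 + 10*5*11 = 586
586 mod 90 = 46
Check: 46 mod 5 = 1 ✓, 46 mod 18 = 10 ✓

x ≡ 46 (mod 90)


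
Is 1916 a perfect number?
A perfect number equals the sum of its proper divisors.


Proper divisors of 1916: 1, 2, 4, 479, 958
Sum = 1 + 2 + 4 + 479 + 958 = 1444

No, 1916 is not perfect (1444 ≠ 1916)


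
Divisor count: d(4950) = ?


4950 = 2^1 × 3^2 × 5^2 × 11^1
d(4950) = (1+1) × (2+1) × (2+1) × (1+1) = 36

36 divisors


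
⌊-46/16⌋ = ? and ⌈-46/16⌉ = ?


-46/16 = -2.8750
floor = -3
ceil = -2

floor = -3, ceil = -2


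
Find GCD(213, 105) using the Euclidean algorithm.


213 = 2 * 105 + 3
105 = 35 * 3 + 0
GCD = 3


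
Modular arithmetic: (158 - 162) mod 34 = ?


158 - 162 = -4
-4 mod 34 = 30


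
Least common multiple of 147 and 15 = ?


GCD(147, 15) = 3
LCM = 147*15/3 = 2205/3 = 735

LCM = 735


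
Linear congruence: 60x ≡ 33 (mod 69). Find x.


GCD(60, 69) = 3 divides 33
Divide: 20x ≡ 11 (mod 23)
x ≡ 4 (mod 23)


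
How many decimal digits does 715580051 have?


715580051 has 9 digits in base 10
floor(log10(715580051)) + 1 = floor(8.8547) + 1 = 9

9 digits (base 10)


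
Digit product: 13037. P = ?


1 × 3 × 0 × 3 × 7 = 0


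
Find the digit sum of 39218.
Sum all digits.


3 + 9 + 2 + 1 + 8 = 23


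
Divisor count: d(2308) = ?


2308 = 2^2 × 577^1
d(2308) = (2+1) × (1+1) = 6

6 divisors


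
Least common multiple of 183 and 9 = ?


GCD(183, 9) = 3
LCM = 183*9/3 = 1647/3 = 549

LCM = 549


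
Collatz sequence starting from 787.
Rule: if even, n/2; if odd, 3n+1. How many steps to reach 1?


787 → 2362 → 1181 → 3544 → 1772 → 886 → 443 → 1330 → 665 → 1996 → 998 → 499 → 1498 → 749 → 2248 → 1124 → 562 → 281 → 844 → 422 → 211 → 634 → 317 → 952 → 476 → 238 → 119 → 358 → 179 → 538 → 269 → 808 → 404 → 202 → 101 → 304 → 152 → 76 → 38 → 19 → 58 → 29 → 88 → 44 → 22 → 11 → 34 → 17 → 52 → 26 → 13 → 40 → 20 → 10 → 5 → 16 → 8 → 4 → 2 → 1
Total steps = 59

59 steps


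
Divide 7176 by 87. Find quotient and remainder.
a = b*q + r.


7176 = 87 * 82 + 42
Check: 7134 + 42 = 7176

q = 82, r = 42


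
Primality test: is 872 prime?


872 / 2 = 436 (exact division)
872 is NOT prime.

No, 872 is not prime


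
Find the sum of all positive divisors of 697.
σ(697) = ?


Divisors of 697: 1, 17, 41, 697
Sum = 1 + 17 + 41 + 697 = 756

σ(697) = 756


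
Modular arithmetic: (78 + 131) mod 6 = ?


78 + 131 = 209
209 mod 6 = 5


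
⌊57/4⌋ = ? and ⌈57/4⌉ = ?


57/4 = 14.2500
floor = 14
ceil = 15

floor = 14, ceil = 15


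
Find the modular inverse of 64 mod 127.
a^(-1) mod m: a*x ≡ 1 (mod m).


Use the extended Euclidean algorithm on (127, 64); each row r = 127*s + 64*t:
r=127, s=1, t=0
r=64, s=0, t=1
q=1: r=63, s=1, t=-1   [127*(1) + 64*(-1) = 63]
q=1: r=1, s=-1, t=2   [127*(-1) + 64*(2) = 1]
q=63: r=0, s=64, t=-127   [127*(64) + 64*(-127) = 0]
GCD = 1 with t = 2, so 64*(2) ≡ 1 (mod 127)
Inverse = 2 mod 127 = 2
Check: 64 * 2 = 128 ≡ 1 (mod 127)

64^(-1) ≡ 2 (mod 127)


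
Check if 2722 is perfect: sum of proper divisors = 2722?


Proper divisors of 2722: 1, 2, 1361
Sum = 1 + 2 + 1361 = 1364

No, 2722 is not perfect (1364 ≠ 2722)


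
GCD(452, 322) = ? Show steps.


452 = 1 * 322 + 130
322 = 2 * 130 + 62
130 = 2 * 62 + 6
62 = 10 * 6 + 2
6 = 3 * 2 + 0
GCD = 2


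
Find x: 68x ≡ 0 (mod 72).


GCD(68, 72) = 4 divides 0
Divide: 17x ≡ 0 (mod 18)
x ≡ 0 (mod 18)


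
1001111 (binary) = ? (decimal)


1001111 (base 2) = 79 (decimal)
79 (decimal) = 79 (base 10)


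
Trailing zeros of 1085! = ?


floor(1085/5) = 217
floor(1085/25) = 43
floor(1085/125) = 8
floor(1085/625) = 1
Total = 269

269 trailing zeros


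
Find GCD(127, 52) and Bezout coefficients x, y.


Tabular extended Euclidean (each row: r = 127*s + 52*t):
r=127, s=1, t=0
r=52, s=0, t=1
q=2: r=23, s=1, t=-2   [127*(1) + 52*(-2) = 23]
q=2: r=6, s=-2, t=5   [127*(-2) + 52*(5) = 6]
q=3: r=5, s=7, t=-17   [127*(7) + 52*(-17) = 5]
q=1: r=1, s=-9, t=22   [127*(-9) + 52*(22) = 1]
q=5: r=0, s=52, t=-127   [127*(52) + 52*(-127) = 0]
GCD = 1; from the row with r=1: x=-9, y=22
Check: 127*(-9) + 52*(22) = -1143 + 1144 = 1

GCD = 1, x = -9, y = 22


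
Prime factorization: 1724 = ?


1724 / 2 = 862
862 / 2 = 431
431 / 431 = 1
1724 = 2^2 × 431


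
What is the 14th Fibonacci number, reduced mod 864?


F(k) mod 864 for k=1..14:
1, 1, 2, 3, 5, 8, 13, 21, 34, 55, 89, 144, 233, 377
F(14) mod 864 = 377


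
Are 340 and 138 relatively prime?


Euclidean algorithm:
340 = 2 * 138 + 64
138 = 2 * 64 + 10
64 = 6 * 10 + 4
10 = 2 * 4 + 2
4 = 2 * 2 + 0
GCD(340, 138) = 2

No, not coprime (GCD = 2)


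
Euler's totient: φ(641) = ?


641 = 641
Prime factors: 641
φ(641) = 641 × (1-1/641)
= 641 × 640/641 = 640

φ(641) = 640


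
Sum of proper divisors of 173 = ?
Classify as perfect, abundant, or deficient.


Proper divisors: 1
Sum = 1 = 1
1 < 173 → deficient

s(173) = 1 (deficient)


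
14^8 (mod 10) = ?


14^1 mod 10 = 4
14^2 mod 10 = 6
14^3 mod 10 = 4
14^4 mod 10 = 6
14^5 mod 10 = 4
14^6 mod 10 = 6
14^7 mod 10 = 4
14^8 mod 10 = 6


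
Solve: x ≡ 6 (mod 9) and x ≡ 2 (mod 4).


M = 9*4 = 36
M1 = M/9 = 4, M2 = M/4 = 9
M1^(-1) mod 9 = 7, M2^(-1) mod 4 = 1
x = 6*4*7 + 2*9*1 = 186
186 mod 36 = 6
Check: 6 mod 9 = 6 ✓, 6 mod 4 = 2 ✓

x ≡ 6 (mod 36)


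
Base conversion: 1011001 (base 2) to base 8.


1011001 (base 2) = 89 (decimal)
89 (decimal) = 131 (base 8)


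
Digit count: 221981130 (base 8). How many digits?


221981130 in base 8 = 1516624712
Number of digits = 10

10 digits (base 8)


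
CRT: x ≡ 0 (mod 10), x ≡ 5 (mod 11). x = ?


M = 10*11 = 110
M1 = M/10 = 11, M2 = M/11 = 10
M1^(-1) mod 10 = 1, M2^(-1) mod 11 = 10
x = 0*11*1 + 5*10*10 = 500
500 mod 110 = 60
Check: 60 mod 10 = 0 ✓, 60 mod 11 = 5 ✓

x ≡ 60 (mod 110)


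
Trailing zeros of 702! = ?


floor(702/5) = 140
floor(702/25) = 28
floor(702/125) = 5
floor(702/625) = 1
Total = 174

174 trailing zeros


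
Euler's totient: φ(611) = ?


611 = 13 × 47
Prime factors: 13, 47
φ(611) = 611 × (1-1/13) × (1-1/47)
= 611 × 12/13 × 46/47 = 552

φ(611) = 552


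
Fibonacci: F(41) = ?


Sequence: 1, 1, 2, 3, 5, 8, 13, 21, 34, 55, 89, 144, 233, 377, 610, 987, 1597, 2584, 4181, 6765, 10946, 17711, 28657, 46368, 75025, 121393, 196418, 317811, 514229, 832040, 1346269, 2178309, 3524578, 5702887, 9227465, 14930352, 24157817, 39088169, 63245986, 102334155, 165580141
F(41) = 165580141


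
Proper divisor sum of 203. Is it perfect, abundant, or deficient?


Proper divisors: 1, 7, 29
Sum = 1 + 7 + 29 = 37
37 < 203 → deficient

s(203) = 37 (deficient)


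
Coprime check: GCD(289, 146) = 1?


Euclidean algorithm:
289 = 1 * 146 + 143
146 = 1 * 143 + 3
143 = 47 * 3 + 2
3 = 1 * 2 + 1
2 = 2 * 1 + 0
GCD(289, 146) = 1

Yes, coprime (GCD = 1)


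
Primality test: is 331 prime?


Check divisors up to sqrt(331) = 18.1934
No divisors found.
331 is prime.

Yes, 331 is prime


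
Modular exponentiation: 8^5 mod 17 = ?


8^1 mod 17 = 8
8^2 mod 17 = 13
8^3 mod 17 = 2
8^4 mod 17 = 16
8^5 mod 17 = 9


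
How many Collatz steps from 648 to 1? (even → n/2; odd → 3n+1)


648 → 324 → 162 → 81 → 244 → 122 → 61 → 184 → 92 → 46 → 23 → 70 → 35 → 106 → 53 → 160 → 80 → 40 → 20 → 10 → 5 → 16 → 8 → 4 → 2 → 1
Total steps = 25

25 steps


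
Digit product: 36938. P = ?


3 × 6 × 9 × 3 × 8 = 3888


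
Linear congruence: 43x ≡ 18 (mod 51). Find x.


GCD(43, 51) = 1, unique solution
a^(-1) mod 51 = 19
x = 19 * 18 mod 51 = 36

x ≡ 36 (mod 51)


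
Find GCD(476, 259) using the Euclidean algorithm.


476 = 1 * 259 + 217
259 = 1 * 217 + 42
217 = 5 * 42 + 7
42 = 6 * 7 + 0
GCD = 7


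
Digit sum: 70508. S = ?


7 + 0 + 5 + 0 + 8 = 20


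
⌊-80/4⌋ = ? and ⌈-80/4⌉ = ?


-80/4 = -20.0000
floor = -20
ceil = -20

floor = -20, ceil = -20


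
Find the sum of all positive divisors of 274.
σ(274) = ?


Divisors of 274: 1, 2, 137, 274
Sum = 1 + 2 + 137 + 274 = 414

σ(274) = 414


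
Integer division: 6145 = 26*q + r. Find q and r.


6145 = 26 * 236 + 9
Check: 6136 + 9 = 6145

q = 236, r = 9


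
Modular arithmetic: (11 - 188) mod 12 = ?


11 - 188 = -177
-177 mod 12 = 3


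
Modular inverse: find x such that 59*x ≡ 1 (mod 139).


Use the extended Euclidean algorithm on (139, 59); each row r = 139*s + 59*t:
r=139, s=1, t=0
r=59, s=0, t=1
q=2: r=21, s=1, t=-2   [139*(1) + 59*(-2) = 21]
q=2: r=17, s=-2, t=5   [139*(-2) + 59*(5) = 17]
q=1: r=4, s=3, t=-7   [139*(3) + 59*(-7) = 4]
q=4: r=1, s=-14, t=33   [139*(-14) + 59*(33) = 1]
q=4: r=0, s=59, t=-139   [139*(59) + 59*(-139) = 0]
GCD = 1 with t = 33, so 59*(33) ≡ 1 (mod 139)
Inverse = 33 mod 139 = 33
Check: 59 * 33 = 1947 ≡ 1 (mod 139)

59^(-1) ≡ 33 (mod 139)


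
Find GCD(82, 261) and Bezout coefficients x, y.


Tabular extended Euclidean (each row: r = 82*s + 261*t):
r=82, s=1, t=0
r=261, s=0, t=1
q=0: r=82, s=1, t=0   [82*(1) + 261*(0) = 82]
q=3: r=15, s=-3, t=1   [82*(-3) + 261*(1) = 15]
q=5: r=7, s=16, t=-5   [82*(16) + 261*(-5) = 7]
q=2: r=1, s=-35, t=11   [82*(-35) + 261*(11) = 1]
q=7: r=0, s=261, t=-82   [82*(261) + 261*(-82) = 0]
GCD = 1; from the row with r=1: x=-35, y=11
Check: 82*(-35) + 261*(11) = -2870 + 2871 = 1

GCD = 1, x = -35, y = 11


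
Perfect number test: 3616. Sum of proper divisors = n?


Proper divisors of 3616: 1, 2, 4, 8, 16, 32, 113, 226, 452, 904, 1808
Sum = 1 + 2 + 4 + 8 + 16 + 32 + 113 + 226 + 452 + 904 + 1808 = 3566

No, 3616 is not perfect (3566 ≠ 3616)


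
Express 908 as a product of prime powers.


908 / 2 = 454
454 / 2 = 227
227 / 227 = 1
908 = 2^2 × 227


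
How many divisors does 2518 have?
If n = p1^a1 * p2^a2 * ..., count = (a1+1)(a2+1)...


2518 = 2^1 × 1259^1
d(2518) = (1+1) × (1+1) = 4

4 divisors


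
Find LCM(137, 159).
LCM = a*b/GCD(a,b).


GCD(137, 159) = 1
LCM = 137*159/1 = 21783/1 = 21783

LCM = 21783


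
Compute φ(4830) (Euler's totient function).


4830 = 2 × 3 × 5 × 7 × 23
Prime factors: 2, 3, 5, 7, 23
φ(4830) = 4830 × (1-1/2) × (1-1/3) × (1-1/5) × (1-1/7) × (1-1/23)
= 4830 × 1/2 × 2/3 × 4/5 × 6/7 × 22/23 = 1056

φ(4830) = 1056


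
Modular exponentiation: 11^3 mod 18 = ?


11^1 mod 18 = 11
11^2 mod 18 = 13
11^3 mod 18 = 17


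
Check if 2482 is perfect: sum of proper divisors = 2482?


Proper divisors of 2482: 1, 2, 17, 34, 73, 146, 1241
Sum = 1 + 2 + 17 + 34 + 73 + 146 + 1241 = 1514

No, 2482 is not perfect (1514 ≠ 2482)


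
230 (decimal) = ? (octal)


230 (base 10) = 230 (decimal)
230 (decimal) = 346 (base 8)


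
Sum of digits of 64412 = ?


6 + 4 + 4 + 1 + 2 = 17


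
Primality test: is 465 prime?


465 / 3 = 155 (exact division)
465 is NOT prime.

No, 465 is not prime


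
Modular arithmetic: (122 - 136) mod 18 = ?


122 - 136 = -14
-14 mod 18 = 4


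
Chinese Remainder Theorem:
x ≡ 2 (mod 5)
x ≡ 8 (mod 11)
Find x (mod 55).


M = 5*11 = 55
M1 = M/5 = 11, M2 = M/11 = 5
M1^(-1) mod 5 = 1, M2^(-1) mod 11 = 9
x = 2*11*1 + 8*5*9 = 382
382 mod 55 = 52
Check: 52 mod 5 = 2 ✓, 52 mod 11 = 8 ✓

x ≡ 52 (mod 55)


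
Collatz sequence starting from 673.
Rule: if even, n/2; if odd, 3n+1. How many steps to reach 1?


673 → 2020 → 1010 → 505 → 1516 → 758 → 379 → 1138 → 569 → 1708 → 854 → 427 → 1282 → 641 → 1924 → 962 → 481 → 1444 → 722 → 361 → 1084 → 542 → 271 → 814 → 407 → 1222 → 611 → 1834 → 917 → 2752 → 1376 → 688 → 344 → 172 → 86 → 43 → 130 → 65 → 196 → 98 → 49 → 148 → 74 → 37 → 112 → 56 → 28 → 14 → 7 → 22 → 11 → 34 → 17 → 52 → 26 → 13 → 40 → 20 → 10 → 5 → 16 → 8 → 4 → 2 → 1
Total steps = 64

64 steps


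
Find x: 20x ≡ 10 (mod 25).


GCD(20, 25) = 5 divides 10
Divide: 4x ≡ 2 (mod 5)
x ≡ 3 (mod 5)


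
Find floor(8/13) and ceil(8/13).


8/13 = 0.6154
floor = 0
ceil = 1

floor = 0, ceil = 1


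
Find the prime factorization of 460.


460 / 2 = 230
230 / 2 = 115
115 / 5 = 23
23 / 23 = 1
460 = 2^2 × 5 × 23


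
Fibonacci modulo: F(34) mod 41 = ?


F(k) mod 41 for k=1..34:
1, 1, 2, 3, 5, 8, 13, 21, 34, 14, 7, 21, 28, 8, 36, 3, 39, 1, 40, 0, 40, 40, 39, 38, 36, 33, 28, 20, 7, 27, 34, 20, 13, 33
F(34) mod 41 = 33


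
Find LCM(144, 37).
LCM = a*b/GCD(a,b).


GCD(144, 37) = 1
LCM = 144*37/1 = 5328/1 = 5328

LCM = 5328


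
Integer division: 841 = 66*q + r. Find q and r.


841 = 66 * 12 + 49
Check: 792 + 49 = 841

q = 12, r = 49


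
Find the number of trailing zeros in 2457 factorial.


floor(2457/5) = 491
floor(2457/25) = 98
floor(2457/125) = 19
floor(2457/625) = 3
Total = 611

611 trailing zeros


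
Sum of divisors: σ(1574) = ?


Divisors of 1574: 1, 2, 787, 1574
Sum = 1 + 2 + 787 + 1574 = 2364

σ(1574) = 2364


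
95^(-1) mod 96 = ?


Use the extended Euclidean algorithm on (96, 95); each row r = 96*s + 95*t:
r=96, s=1, t=0
r=95, s=0, t=1
q=1: r=1, s=1, t=-1   [96*(1) + 95*(-1) = 1]
q=95: r=0, s=-95, t=96   [96*(-95) + 95*(96) = 0]
GCD = 1 with t = -1, so 95*(-1) ≡ 1 (mod 96)
Inverse = -1 mod 96 = 95
Check: 95 * 95 = 9025 ≡ 1 (mod 96)

95^(-1) ≡ 95 (mod 96)


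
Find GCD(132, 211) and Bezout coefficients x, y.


Tabular extended Euclidean (each row: r = 132*s + 211*t):
r=132, s=1, t=0
r=211, s=0, t=1
q=0: r=132, s=1, t=0   [132*(1) + 211*(0) = 132]
q=1: r=79, s=-1, t=1   [132*(-1) + 211*(1) = 79]
q=1: r=53, s=2, t=-1   [132*(2) + 211*(-1) = 53]
q=1: r=26, s=-3, t=2   [132*(-3) + 211*(2) = 26]
q=2: r=1, s=8, t=-5   [132*(8) + 211*(-5) = 1]
q=26: r=0, s=-211, t=132   [132*(-211) + 211*(132) = 0]
GCD = 1; from the row with r=1: x=8, y=-5
Check: 132*(8) + 211*(-5) = 1056 - 1055 = 1

GCD = 1, x = 8, y = -5


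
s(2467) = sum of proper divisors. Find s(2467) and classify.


Proper divisors: 1
Sum = 1 = 1
1 < 2467 → deficient

s(2467) = 1 (deficient)


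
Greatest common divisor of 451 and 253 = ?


451 = 1 * 253 + 198
253 = 1 * 198 + 55
198 = 3 * 55 + 33
55 = 1 * 33 + 22
33 = 1 * 22 + 11
22 = 2 * 11 + 0
GCD = 11


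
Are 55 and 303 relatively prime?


Euclidean algorithm:
303 = 5 * 55 + 28
55 = 1 * 28 + 27
28 = 1 * 27 + 1
27 = 27 * 1 + 0
GCD(55, 303) = 1

Yes, coprime (GCD = 1)


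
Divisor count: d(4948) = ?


4948 = 2^2 × 1237^1
d(4948) = (2+1) × (1+1) = 6

6 divisors


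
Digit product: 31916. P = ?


3 × 1 × 9 × 1 × 6 = 162


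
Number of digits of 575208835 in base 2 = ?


575208835 in base 2 = 100010010010001111110110000011
Number of digits = 30

30 digits (base 2)


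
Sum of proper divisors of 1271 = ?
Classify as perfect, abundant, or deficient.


Proper divisors: 1, 31, 41
Sum = 1 + 31 + 41 = 73
73 < 1271 → deficient

s(1271) = 73 (deficient)


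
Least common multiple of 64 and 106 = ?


GCD(64, 106) = 2
LCM = 64*106/2 = 6784/2 = 3392

LCM = 3392


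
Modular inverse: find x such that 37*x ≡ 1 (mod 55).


Use the extended Euclidean algorithm on (55, 37); each row r = 55*s + 37*t:
r=55, s=1, t=0
r=37, s=0, t=1
q=1: r=18, s=1, t=-1   [55*(1) + 37*(-1) = 18]
q=2: r=1, s=-2, t=3   [55*(-2) + 37*(3) = 1]
q=18: r=0, s=37, t=-55   [55*(37) + 37*(-55) = 0]
GCD = 1 with t = 3, so 37*(3) ≡ 1 (mod 55)
Inverse = 3 mod 55 = 3
Check: 37 * 3 = 111 ≡ 1 (mod 55)

37^(-1) ≡ 3 (mod 55)


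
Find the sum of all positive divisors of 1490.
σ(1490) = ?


Divisors of 1490: 1, 2, 5, 10, 149, 298, 745, 1490
Sum = 1 + 2 + 5 + 10 + 149 + 298 + 745 + 1490 = 2700

σ(1490) = 2700


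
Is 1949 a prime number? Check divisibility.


Check divisors up to sqrt(1949) = 44.1475
No divisors found.
1949 is prime.

Yes, 1949 is prime


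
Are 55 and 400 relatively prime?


Euclidean algorithm:
400 = 7 * 55 + 15
55 = 3 * 15 + 10
15 = 1 * 10 + 5
10 = 2 * 5 + 0
GCD(55, 400) = 5

No, not coprime (GCD = 5)


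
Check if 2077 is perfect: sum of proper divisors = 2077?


Proper divisors of 2077: 1, 31, 67
Sum = 1 + 31 + 67 = 99

No, 2077 is not perfect (99 ≠ 2077)


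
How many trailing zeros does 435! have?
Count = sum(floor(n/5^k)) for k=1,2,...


floor(435/5) = 87
floor(435/25) = 17
floor(435/125) = 3
Total = 107

107 trailing zeros


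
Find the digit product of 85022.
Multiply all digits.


8 × 5 × 0 × 2 × 2 = 0


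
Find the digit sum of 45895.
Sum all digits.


4 + 5 + 8 + 9 + 5 = 31


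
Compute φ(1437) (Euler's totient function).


1437 = 3 × 479
Prime factors: 3, 479
φ(1437) = 1437 × (1-1/3) × (1-1/479)
= 1437 × 2/3 × 478/479 = 956

φ(1437) = 956


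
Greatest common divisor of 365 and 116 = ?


365 = 3 * 116 + 17
116 = 6 * 17 + 14
17 = 1 * 14 + 3
14 = 4 * 3 + 2
3 = 1 * 2 + 1
2 = 2 * 1 + 0
GCD = 1


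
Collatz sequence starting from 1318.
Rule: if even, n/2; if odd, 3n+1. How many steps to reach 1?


1318 → 659 → 1978 → 989 → 2968 → 1484 → 742 → 371 → 1114 → 557 → 1672 → 836 → 418 → 209 → 628 → 314 → 157 → 472 → 236 → 118 → 59 → 178 → 89 → 268 → 134 → 67 → 202 → 101 → 304 → 152 → 76 → 38 → 19 → 58 → 29 → 88 → 44 → 22 → 11 → 34 → 17 → 52 → 26 → 13 → 40 → 20 → 10 → 5 → 16 → 8 → 4 → 2 → 1
Total steps = 52

52 steps


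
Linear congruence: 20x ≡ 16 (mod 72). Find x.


GCD(20, 72) = 4 divides 16
Divide: 5x ≡ 4 (mod 18)
x ≡ 8 (mod 18)


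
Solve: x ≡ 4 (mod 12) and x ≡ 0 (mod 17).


M = 12*17 = 204
M1 = M/12 = 17, M2 = M/17 = 12
M1^(-1) mod 12 = 5, M2^(-1) mod 17 = 10
x = 4*17*5 + 0*12*10 = 340
340 mod 204 = 136
Check: 136 mod 12 = 4 ✓, 136 mod 17 = 0 ✓

x ≡ 136 (mod 204)


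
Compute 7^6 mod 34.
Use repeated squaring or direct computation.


7^1 mod 34 = 7
7^2 mod 34 = 15
7^3 mod 34 = 3
7^4 mod 34 = 21
7^5 mod 34 = 11
7^6 mod 34 = 9


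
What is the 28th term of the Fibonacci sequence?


Sequence: 1, 1, 2, 3, 5, 8, 13, 21, 34, 55, 89, 144, 233, 377, 610, 987, 1597, 2584, 4181, 6765, 10946, 17711, 28657, 46368, 75025, 121393, 196418, 317811
F(28) = 317811


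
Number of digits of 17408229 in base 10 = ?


17408229 has 8 digits in base 10
floor(log10(17408229)) + 1 = floor(7.2408) + 1 = 8

8 digits (base 10)


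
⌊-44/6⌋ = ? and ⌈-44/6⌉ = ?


-44/6 = -7.3333
floor = -8
ceil = -7

floor = -8, ceil = -7


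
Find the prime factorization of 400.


400 / 2 = 200
200 / 2 = 100
100 / 2 = 50
50 / 2 = 25
25 / 5 = 5
5 / 5 = 1
400 = 2^4 × 5^2


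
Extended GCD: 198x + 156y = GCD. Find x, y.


Tabular extended Euclidean (each row: r = 198*s + 156*t):
r=198, s=1, t=0
r=156, s=0, t=1
q=1: r=42, s=1, t=-1   [198*(1) + 156*(-1) = 42]
q=3: r=30, s=-3, t=4   [198*(-3) + 156*(4) = 30]
q=1: r=12, s=4, t=-5   [198*(4) + 156*(-5) = 12]
q=2: r=6, s=-11, t=14   [198*(-11) + 156*(14) = 6]
q=2: r=0, s=26, t=-33   [198*(26) + 156*(-33) = 0]
GCD = 6; from the row with r=6: x=-11, y=14
Check: 198*(-11) + 156*(14) = -2178 + 2184 = 6

GCD = 6, x = -11, y = 14


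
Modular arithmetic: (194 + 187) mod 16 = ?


194 + 187 = 381
381 mod 16 = 13


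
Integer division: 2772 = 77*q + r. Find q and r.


2772 = 77 * 36 + 0
Check: 2772 + 0 = 2772

q = 36, r = 0


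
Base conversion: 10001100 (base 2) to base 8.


10001100 (base 2) = 140 (decimal)
140 (decimal) = 214 (base 8)


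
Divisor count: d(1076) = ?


1076 = 2^2 × 269^1
d(1076) = (2+1) × (1+1) = 6

6 divisors


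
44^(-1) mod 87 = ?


Use the extended Euclidean algorithm on (87, 44); each row r = 87*s + 44*t:
r=87, s=1, t=0
r=44, s=0, t=1
q=1: r=43, s=1, t=-1   [87*(1) + 44*(-1) = 43]
q=1: r=1, s=-1, t=2   [87*(-1) + 44*(2) = 1]
q=43: r=0, s=44, t=-87   [87*(44) + 44*(-87) = 0]
GCD = 1 with t = 2, so 44*(2) ≡ 1 (mod 87)
Inverse = 2 mod 87 = 2
Check: 44 * 2 = 88 ≡ 1 (mod 87)

44^(-1) ≡ 2 (mod 87)


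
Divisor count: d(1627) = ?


1627 = 1627^1
d(1627) = (1+1) = 2

2 divisors


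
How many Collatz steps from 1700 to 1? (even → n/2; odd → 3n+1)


1700 → 850 → 425 → 1276 → 638 → 319 → 958 → 479 → 1438 → 719 → 2158 → 1079 → 3238 → 1619 → 4858 → 2429 → 7288 → 3644 → 1822 → 911 → 2734 → 1367 → 4102 → 2051 → 6154 → 3077 → 9232 → 4616 → 2308 → 1154 → 577 → 1732 → 866 → 433 → 1300 → 650 → 325 → 976 → 488 → 244 → 122 → 61 → 184 → 92 → 46 → 23 → 70 → 35 → 106 → 53 → 160 → 80 → 40 → 20 → 10 → 5 → 16 → 8 → 4 → 2 → 1
Total steps = 60

60 steps


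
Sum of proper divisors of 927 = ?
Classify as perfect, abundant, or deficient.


Proper divisors: 1, 3, 9, 103, 309
Sum = 1 + 3 + 9 + 103 + 309 = 425
425 < 927 → deficient

s(927) = 425 (deficient)


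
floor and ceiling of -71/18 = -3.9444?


-71/18 = -3.9444
floor = -4
ceil = -3

floor = -4, ceil = -3


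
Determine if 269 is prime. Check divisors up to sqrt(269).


Check divisors up to sqrt(269) = 16.4012
No divisors found.
269 is prime.

Yes, 269 is prime


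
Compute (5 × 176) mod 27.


5 × 176 = 880
880 mod 27 = 16


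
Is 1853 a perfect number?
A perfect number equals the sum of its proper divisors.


Proper divisors of 1853: 1, 17, 109
Sum = 1 + 17 + 109 = 127

No, 1853 is not perfect (127 ≠ 1853)


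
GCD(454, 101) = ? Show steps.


454 = 4 * 101 + 50
101 = 2 * 50 + 1
50 = 50 * 1 + 0
GCD = 1


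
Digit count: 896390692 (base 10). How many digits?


896390692 has 9 digits in base 10
floor(log10(896390692)) + 1 = floor(8.9525) + 1 = 9

9 digits (base 10)


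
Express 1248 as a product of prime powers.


1248 / 2 = 624
624 / 2 = 312
312 / 2 = 156
156 / 2 = 78
78 / 2 = 39
39 / 3 = 13
13 / 13 = 1
1248 = 2^5 × 3 × 13


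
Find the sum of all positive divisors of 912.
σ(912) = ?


Divisors of 912: 1, 2, 3, 4, 6, 8, 12, 16, 19, 24, 38, 48, 57, 76, 114, 152, 228, 304, 456, 912
Sum = 1 + 2 + 3 + 4 + 6 + 8 + 12 + 16 + 19 + 24 + 38 + 48 + 57 + 76 + 114 + 152 + 228 + 304 + 456 + 912 = 2480

σ(912) = 2480


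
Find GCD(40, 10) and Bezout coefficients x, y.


Tabular extended Euclidean (each row: r = 40*s + 10*t):
r=40, s=1, t=0
r=10, s=0, t=1
q=4: r=0, s=1, t=-4   [40*(1) + 10*(-4) = 0]
GCD = 10; from the row with r=10: x=0, y=1
Check: 40*(0) + 10*(1) = 0 + 10 = 10

GCD = 10, x = 0, y = 1


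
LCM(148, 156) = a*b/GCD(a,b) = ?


GCD(148, 156) = 4
LCM = 148*156/4 = 23088/4 = 5772

LCM = 5772


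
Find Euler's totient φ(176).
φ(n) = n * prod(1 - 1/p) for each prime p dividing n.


176 = 2^4 × 11
Prime factors: 2, 11
φ(176) = 176 × (1-1/2) × (1-1/11)
= 176 × 1/2 × 10/11 = 80

φ(176) = 80


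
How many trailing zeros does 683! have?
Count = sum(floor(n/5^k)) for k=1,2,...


floor(683/5) = 136
floor(683/25) = 27
floor(683/125) = 5
floor(683/625) = 1
Total = 169

169 trailing zeros


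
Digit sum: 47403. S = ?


4 + 7 + 4 + 0 + 3 = 18


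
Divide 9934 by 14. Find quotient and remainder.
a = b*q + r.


9934 = 14 * 709 + 8
Check: 9926 + 8 = 9934

q = 709, r = 8


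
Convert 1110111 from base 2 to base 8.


1110111 (base 2) = 119 (decimal)
119 (decimal) = 167 (base 8)


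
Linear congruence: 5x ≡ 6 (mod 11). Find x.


GCD(5, 11) = 1, unique solution
a^(-1) mod 11 = 9
x = 9 * 6 mod 11 = 10

x ≡ 10 (mod 11)


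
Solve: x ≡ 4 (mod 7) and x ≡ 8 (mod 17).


M = 7*17 = 119
M1 = M/7 = 17, M2 = M/17 = 7
M1^(-1) mod 7 = 5, M2^(-1) mod 17 = 5
x = 4*17*5 + 8*7*5 = 620
620 mod 119 = 25
Check: 25 mod 7 = 4 ✓, 25 mod 17 = 8 ✓

x ≡ 25 (mod 119)


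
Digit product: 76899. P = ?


7 × 6 × 8 × 9 × 9 = 27216


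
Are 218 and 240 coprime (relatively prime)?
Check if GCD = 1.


Euclidean algorithm:
240 = 1 * 218 + 22
218 = 9 * 22 + 20
22 = 1 * 20 + 2
20 = 10 * 2 + 0
GCD(218, 240) = 2

No, not coprime (GCD = 2)


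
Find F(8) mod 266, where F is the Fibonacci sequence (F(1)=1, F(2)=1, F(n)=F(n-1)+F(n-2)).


F(k) mod 266 for k=1..8:
1, 1, 2, 3, 5, 8, 13, 21
F(8) mod 266 = 21


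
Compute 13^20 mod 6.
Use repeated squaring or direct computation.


13^1 mod 6 = 1
13^2 mod 6 = 1
13^3 mod 6 = 1
13^4 mod 6 = 1
13^5 mod 6 = 1
13^6 mod 6 = 1
13^7 mod 6 = 1
13^8 mod 6 = 1
13^9 mod 6 = 1
13^10 mod 6 = 1
13^11 mod 6 = 1
13^12 mod 6 = 1
13^13 mod 6 = 1
13^14 mod 6 = 1
13^15 mod 6 = 1
13^16 mod 6 = 1
13^17 mod 6 = 1
13^18 mod 6 = 1
13^19 mod 6 = 1
13^20 mod 6 = 1


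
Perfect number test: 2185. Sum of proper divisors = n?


Proper divisors of 2185: 1, 5, 19, 23, 95, 115, 437
Sum = 1 + 5 + 19 + 23 + 95 + 115 + 437 = 695

No, 2185 is not perfect (695 ≠ 2185)


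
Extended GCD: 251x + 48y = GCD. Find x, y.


Tabular extended Euclidean (each row: r = 251*s + 48*t):
r=251, s=1, t=0
r=48, s=0, t=1
q=5: r=11, s=1, t=-5   [251*(1) + 48*(-5) = 11]
q=4: r=4, s=-4, t=21   [251*(-4) + 48*(21) = 4]
q=2: r=3, s=9, t=-47   [251*(9) + 48*(-47) = 3]
q=1: r=1, s=-13, t=68   [251*(-13) + 48*(68) = 1]
q=3: r=0, s=48, t=-251   [251*(48) + 48*(-251) = 0]
GCD = 1; from the row with r=1: x=-13, y=68
Check: 251*(-13) + 48*(68) = -3263 + 3264 = 1

GCD = 1, x = -13, y = 68


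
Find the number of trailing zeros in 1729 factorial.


floor(1729/5) = 345
floor(1729/25) = 69
floor(1729/125) = 13
floor(1729/625) = 2
Total = 429

429 trailing zeros


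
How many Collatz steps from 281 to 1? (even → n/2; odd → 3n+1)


281 → 844 → 422 → 211 → 634 → 317 → 952 → 476 → 238 → 119 → 358 → 179 → 538 → 269 → 808 → 404 → 202 → 101 → 304 → 152 → 76 → 38 → 19 → 58 → 29 → 88 → 44 → 22 → 11 → 34 → 17 → 52 → 26 → 13 → 40 → 20 → 10 → 5 → 16 → 8 → 4 → 2 → 1
Total steps = 42

42 steps


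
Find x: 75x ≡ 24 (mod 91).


GCD(75, 91) = 1, unique solution
a^(-1) mod 91 = 17
x = 17 * 24 mod 91 = 44

x ≡ 44 (mod 91)


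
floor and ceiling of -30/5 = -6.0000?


-30/5 = -6.0000
floor = -6
ceil = -6

floor = -6, ceil = -6


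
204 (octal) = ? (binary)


204 (base 8) = 132 (decimal)
132 (decimal) = 10000100 (base 2)


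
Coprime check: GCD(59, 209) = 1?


Euclidean algorithm:
209 = 3 * 59 + 32
59 = 1 * 32 + 27
32 = 1 * 27 + 5
27 = 5 * 5 + 2
5 = 2 * 2 + 1
2 = 2 * 1 + 0
GCD(59, 209) = 1

Yes, coprime (GCD = 1)


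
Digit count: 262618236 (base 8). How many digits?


262618236 in base 8 = 1751636174
Number of digits = 10

10 digits (base 8)


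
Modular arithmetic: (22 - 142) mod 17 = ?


22 - 142 = -120
-120 mod 17 = 16


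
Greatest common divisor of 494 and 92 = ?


494 = 5 * 92 + 34
92 = 2 * 34 + 24
34 = 1 * 24 + 10
24 = 2 * 10 + 4
10 = 2 * 4 + 2
4 = 2 * 2 + 0
GCD = 2


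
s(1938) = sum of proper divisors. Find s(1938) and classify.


Proper divisors: 1, 2, 3, 6, 17, 19, 34, 38, 51, 57, 102, 114, 323, 646, 969
Sum = 1 + 2 + 3 + 6 + 17 + 19 + 34 + 38 + 51 + 57 + 102 + 114 + 323 + 646 + 969 = 2382
2382 > 1938 → abundant

s(1938) = 2382 (abundant)


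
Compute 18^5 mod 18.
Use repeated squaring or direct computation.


18^1 mod 18 = 0
18^2 mod 18 = 0
18^3 mod 18 = 0
18^4 mod 18 = 0
18^5 mod 18 = 0


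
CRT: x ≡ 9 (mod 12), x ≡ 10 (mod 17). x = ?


M = 12*17 = 204
M1 = M/12 = 17, M2 = M/17 = 12
M1^(-1) mod 12 = 5, M2^(-1) mod 17 = 10
x = 9*17*5 + 10*12*10 = 1965
1965 mod 204 = 129
Check: 129 mod 12 = 9 ✓, 129 mod 17 = 10 ✓

x ≡ 129 (mod 204)


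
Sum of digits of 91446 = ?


9 + 1 + 4 + 4 + 6 = 24


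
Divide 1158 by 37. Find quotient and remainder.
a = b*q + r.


1158 = 37 * 31 + 11
Check: 1147 + 11 = 1158

q = 31, r = 11


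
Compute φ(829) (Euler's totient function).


829 = 829
Prime factors: 829
φ(829) = 829 × (1-1/829)
= 829 × 828/829 = 828

φ(829) = 828


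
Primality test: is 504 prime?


504 / 2 = 252 (exact division)
504 is NOT prime.

No, 504 is not prime


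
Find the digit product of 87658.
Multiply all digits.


8 × 7 × 6 × 5 × 8 = 13440


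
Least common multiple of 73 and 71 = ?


GCD(73, 71) = 1
LCM = 73*71/1 = 5183/1 = 5183

LCM = 5183


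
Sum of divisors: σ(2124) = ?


Divisors of 2124: 1, 2, 3, 4, 6, 9, 12, 18, 36, 59, 118, 177, 236, 354, 531, 708, 1062, 2124
Sum = 1 + 2 + 3 + 4 + 6 + 9 + 12 + 18 + 36 + 59 + 118 + 177 + 236 + 354 + 531 + 708 + 1062 + 2124 = 5460

σ(2124) = 5460


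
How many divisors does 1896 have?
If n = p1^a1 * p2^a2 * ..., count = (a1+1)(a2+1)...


1896 = 2^3 × 3^1 × 79^1
d(1896) = (3+1) × (1+1) × (1+1) = 16

16 divisors


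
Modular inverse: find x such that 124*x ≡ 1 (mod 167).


Use the extended Euclidean algorithm on (167, 124); each row r = 167*s + 124*t:
r=167, s=1, t=0
r=124, s=0, t=1
q=1: r=43, s=1, t=-1   [167*(1) + 124*(-1) = 43]
q=2: r=38, s=-2, t=3   [167*(-2) + 124*(3) = 38]
q=1: r=5, s=3, t=-4   [167*(3) + 124*(-4) = 5]
q=7: r=3, s=-23, t=31   [167*(-23) + 124*(31) = 3]
q=1: r=2, s=26, t=-35   [167*(26) + 124*(-35) = 2]
q=1: r=1, s=-49, t=66   [167*(-49) + 124*(66) = 1]
q=2: r=0, s=124, t=-167   [167*(124) + 124*(-167) = 0]
GCD = 1 with t = 66, so 124*(66) ≡ 1 (mod 167)
Inverse = 66 mod 167 = 66
Check: 124 * 66 = 8184 ≡ 1 (mod 167)

124^(-1) ≡ 66 (mod 167)


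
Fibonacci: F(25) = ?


Sequence: 1, 1, 2, 3, 5, 8, 13, 21, 34, 55, 89, 144, 233, 377, 610, 987, 1597, 2584, 4181, 6765, 10946, 17711, 28657, 46368, 75025
F(25) = 75025


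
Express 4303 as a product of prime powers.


4303 / 13 = 331
331 / 331 = 1
4303 = 13 × 331


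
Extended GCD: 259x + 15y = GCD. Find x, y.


Tabular extended Euclidean (each row: r = 259*s + 15*t):
r=259, s=1, t=0
r=15, s=0, t=1
q=17: r=4, s=1, t=-17   [259*(1) + 15*(-17) = 4]
q=3: r=3, s=-3, t=52   [259*(-3) + 15*(52) = 3]
q=1: r=1, s=4, t=-69   [259*(4) + 15*(-69) = 1]
q=3: r=0, s=-15, t=259   [259*(-15) + 15*(259) = 0]
GCD = 1; from the row with r=1: x=4, y=-69
Check: 259*(4) + 15*(-69) = 1036 - 1035 = 1

GCD = 1, x = 4, y = -69


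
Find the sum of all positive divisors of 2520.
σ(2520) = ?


Divisors of 2520: 1, 2, 3, 4, 5, 6, 7, 8, 9, 10, 12, 14, 15, 18, 20, 21, 24, 28, 30, 35, 36, 40, 42, 45, 56, 60, 63, 70, 72, 84, 90, 105, 120, 126, 140, 168, 180, 210, 252, 280, 315, 360, 420, 504, 630, 840, 1260, 2520
Sum = 1 + 2 + 3 + 4 + 5 + 6 + 7 + 8 + 9 + 10 + 12 + 14 + 15 + 18 + 20 + 21 + 24 + 28 + 30 + 35 + 36 + 40 + 42 + 45 + 56 + 60 + 63 + 70 + 72 + 84 + 90 + 105 + 120 + 126 + 140 + 168 + 180 + 210 + 252 + 280 + 315 + 360 + 420 + 504 + 630 + 840 + 1260 + 2520 = 9360

σ(2520) = 9360


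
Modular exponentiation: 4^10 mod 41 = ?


4^1 mod 41 = 4
4^2 mod 41 = 16
4^3 mod 41 = 23
4^4 mod 41 = 10
4^5 mod 41 = 40
4^6 mod 41 = 37
4^7 mod 41 = 25
4^8 mod 41 = 18
4^9 mod 41 = 31
4^10 mod 41 = 1


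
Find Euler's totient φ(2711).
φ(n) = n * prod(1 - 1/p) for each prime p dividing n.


2711 = 2711
Prime factors: 2711
φ(2711) = 2711 × (1-1/2711)
= 2711 × 2710/2711 = 2710

φ(2711) = 2710


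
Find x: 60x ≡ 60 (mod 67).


GCD(60, 67) = 1, unique solution
a^(-1) mod 67 = 19
x = 19 * 60 mod 67 = 1

x ≡ 1 (mod 67)


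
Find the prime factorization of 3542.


3542 / 2 = 1771
1771 / 7 = 253
253 / 11 = 23
23 / 23 = 1
3542 = 2 × 7 × 11 × 23


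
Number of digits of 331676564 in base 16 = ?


331676564 in base 16 = 13C4FB94
Number of digits = 8

8 digits (base 16)


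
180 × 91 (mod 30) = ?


180 × 91 = 16380
16380 mod 30 = 0


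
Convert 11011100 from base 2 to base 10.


11011100 (base 2) = 220 (decimal)
220 (decimal) = 220 (base 10)


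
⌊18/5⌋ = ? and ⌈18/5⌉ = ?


18/5 = 3.6000
floor = 3
ceil = 4

floor = 3, ceil = 4


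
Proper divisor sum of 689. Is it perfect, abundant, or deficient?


Proper divisors: 1, 13, 53
Sum = 1 + 13 + 53 = 67
67 < 689 → deficient

s(689) = 67 (deficient)


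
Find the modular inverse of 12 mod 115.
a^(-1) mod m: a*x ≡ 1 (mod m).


Use the extended Euclidean algorithm on (115, 12); each row r = 115*s + 12*t:
r=115, s=1, t=0
r=12, s=0, t=1
q=9: r=7, s=1, t=-9   [115*(1) + 12*(-9) = 7]
q=1: r=5, s=-1, t=10   [115*(-1) + 12*(10) = 5]
q=1: r=2, s=2, t=-19   [115*(2) + 12*(-19) = 2]
q=2: r=1, s=-5, t=48   [115*(-5) + 12*(48) = 1]
q=2: r=0, s=12, t=-115   [115*(12) + 12*(-115) = 0]
GCD = 1 with t = 48, so 12*(48) ≡ 1 (mod 115)
Inverse = 48 mod 115 = 48
Check: 12 * 48 = 576 ≡ 1 (mod 115)

12^(-1) ≡ 48 (mod 115)


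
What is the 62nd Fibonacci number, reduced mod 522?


F(k) mod 522 for k=1..62:
1, 1, 2, 3, 5, 8, 13, 21, 34, 55, 89, 144, 233, 377, 88, 465, 31, 496, 5, 501, 506, 485, 469, 432, 379, 289, 146, 435, 59, 494, 31, 3, 34, 37, 71, 108, 179, 287, 466, 231, 175, 406, 59, 465, 2, 467, 469, 414, 361, 253, 92, 345, 437, 260, 175, 435, 88, 1, 89, 90, 179, 269
F(62) mod 522 = 269


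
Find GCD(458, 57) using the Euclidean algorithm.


458 = 8 * 57 + 2
57 = 28 * 2 + 1
2 = 2 * 1 + 0
GCD = 1


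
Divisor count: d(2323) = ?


2323 = 23^1 × 101^1
d(2323) = (1+1) × (1+1) = 4

4 divisors


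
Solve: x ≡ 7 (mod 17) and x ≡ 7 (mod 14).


M = 17*14 = 238
M1 = M/17 = 14, M2 = M/14 = 17
M1^(-1) mod 17 = 11, M2^(-1) mod 14 = 5
x = 7*14*11 + 7*17*5 = 1673
1673 mod 238 = 7
Check: 7 mod 17 = 7 ✓, 7 mod 14 = 7 ✓

x ≡ 7 (mod 238)


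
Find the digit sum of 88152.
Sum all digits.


8 + 8 + 1 + 5 + 2 = 24


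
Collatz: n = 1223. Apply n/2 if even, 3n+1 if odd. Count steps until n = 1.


1223 → 3670 → 1835 → 5506 → 2753 → 8260 → 4130 → 2065 → 6196 → 3098 → 1549 → 4648 → 2324 → 1162 → 581 → 1744 → 872 → 436 → 218 → 109 → 328 → 164 → 82 → 41 → 124 → 62 → 31 → 94 → 47 → 142 → 71 → 214 → 107 → 322 → 161 → 484 → 242 → 121 → 364 → 182 → 91 → 274 → 137 → 412 → 206 → 103 → 310 → 155 → 466 → 233 → 700 → 350 → 175 → 526 → 263 → 790 → 395 → 1186 → 593 → 1780 → 890 → 445 → 1336 → 668 → 334 → 167 → 502 → 251 → 754 → 377 → 1132 → 566 → 283 → 850 → 425 → 1276 → 638 → 319 → 958 → 479 → 1438 → 719 → 2158 → 1079 → 3238 → 1619 → 4858 → 2429 → 7288 → 3644 → 1822 → 911 → 2734 → 1367 → 4102 → 2051 → 6154 → 3077 → 9232 → 4616 → 2308 → 1154 → 577 → 1732 → 866 → 433 → 1300 → 650 → 325 → 976 → 488 → 244 → 122 → 61 → 184 → 92 → 46 → 23 → 70 → 35 → 106 → 53 → 160 → 80 → 40 → 20 → 10 → 5 → 16 → 8 → 4 → 2 → 1
Total steps = 132

132 steps


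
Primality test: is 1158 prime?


1158 / 2 = 579 (exact division)
1158 is NOT prime.

No, 1158 is not prime


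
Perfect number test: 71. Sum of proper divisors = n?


Proper divisors of 71: 1
Sum = 1 = 1

No, 71 is not perfect (1 ≠ 71)


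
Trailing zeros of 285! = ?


floor(285/5) = 57
floor(285/25) = 11
floor(285/125) = 2
Total = 70

70 trailing zeros


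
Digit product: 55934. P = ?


5 × 5 × 9 × 3 × 4 = 2700


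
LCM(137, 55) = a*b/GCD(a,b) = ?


GCD(137, 55) = 1
LCM = 137*55/1 = 7535/1 = 7535

LCM = 7535


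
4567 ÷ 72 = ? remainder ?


4567 = 72 * 63 + 31
Check: 4536 + 31 = 4567

q = 63, r = 31


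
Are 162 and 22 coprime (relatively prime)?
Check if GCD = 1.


Euclidean algorithm:
162 = 7 * 22 + 8
22 = 2 * 8 + 6
8 = 1 * 6 + 2
6 = 3 * 2 + 0
GCD(162, 22) = 2

No, not coprime (GCD = 2)


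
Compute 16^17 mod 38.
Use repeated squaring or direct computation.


16^1 mod 38 = 16
16^2 mod 38 = 28
16^3 mod 38 = 30
16^4 mod 38 = 24
16^5 mod 38 = 4
16^6 mod 38 = 26
16^7 mod 38 = 36
16^8 mod 38 = 6
16^9 mod 38 = 20
16^10 mod 38 = 16
16^11 mod 38 = 28
16^12 mod 38 = 30
16^13 mod 38 = 24
16^14 mod 38 = 4
16^15 mod 38 = 26
16^16 mod 38 = 36
16^17 mod 38 = 6
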